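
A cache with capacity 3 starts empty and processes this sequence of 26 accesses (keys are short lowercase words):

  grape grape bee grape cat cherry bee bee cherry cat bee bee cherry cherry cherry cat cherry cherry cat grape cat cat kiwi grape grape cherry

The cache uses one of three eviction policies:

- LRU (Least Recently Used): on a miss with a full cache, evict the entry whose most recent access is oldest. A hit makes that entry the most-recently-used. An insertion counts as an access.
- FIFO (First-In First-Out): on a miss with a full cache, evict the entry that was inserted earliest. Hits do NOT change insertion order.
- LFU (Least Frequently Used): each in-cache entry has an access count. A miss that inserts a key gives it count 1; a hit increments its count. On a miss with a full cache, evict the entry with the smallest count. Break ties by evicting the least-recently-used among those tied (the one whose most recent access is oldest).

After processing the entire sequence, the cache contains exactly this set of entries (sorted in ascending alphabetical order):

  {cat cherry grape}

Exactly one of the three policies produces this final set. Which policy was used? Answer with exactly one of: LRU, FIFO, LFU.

Simulating under each policy and comparing final sets:
  LRU: final set = {cherry grape kiwi} -> differs
  FIFO: final set = {cherry grape kiwi} -> differs
  LFU: final set = {cat cherry grape} -> MATCHES target
Only LFU produces the target set.

Answer: LFU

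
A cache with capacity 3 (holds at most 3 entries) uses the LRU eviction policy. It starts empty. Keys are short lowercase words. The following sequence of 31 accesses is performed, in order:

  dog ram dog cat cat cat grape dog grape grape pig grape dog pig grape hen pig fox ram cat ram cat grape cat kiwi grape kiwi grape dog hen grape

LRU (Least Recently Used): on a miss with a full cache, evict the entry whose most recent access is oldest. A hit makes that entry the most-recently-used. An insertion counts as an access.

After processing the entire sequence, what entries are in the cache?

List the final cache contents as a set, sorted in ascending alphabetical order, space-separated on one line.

LRU simulation (capacity=3):
  1. access dog: MISS. Cache (LRU->MRU): [dog]
  2. access ram: MISS. Cache (LRU->MRU): [dog ram]
  3. access dog: HIT. Cache (LRU->MRU): [ram dog]
  4. access cat: MISS. Cache (LRU->MRU): [ram dog cat]
  5. access cat: HIT. Cache (LRU->MRU): [ram dog cat]
  6. access cat: HIT. Cache (LRU->MRU): [ram dog cat]
  7. access grape: MISS, evict ram. Cache (LRU->MRU): [dog cat grape]
  8. access dog: HIT. Cache (LRU->MRU): [cat grape dog]
  9. access grape: HIT. Cache (LRU->MRU): [cat dog grape]
  10. access grape: HIT. Cache (LRU->MRU): [cat dog grape]
  11. access pig: MISS, evict cat. Cache (LRU->MRU): [dog grape pig]
  12. access grape: HIT. Cache (LRU->MRU): [dog pig grape]
  13. access dog: HIT. Cache (LRU->MRU): [pig grape dog]
  14. access pig: HIT. Cache (LRU->MRU): [grape dog pig]
  15. access grape: HIT. Cache (LRU->MRU): [dog pig grape]
  16. access hen: MISS, evict dog. Cache (LRU->MRU): [pig grape hen]
  17. access pig: HIT. Cache (LRU->MRU): [grape hen pig]
  18. access fox: MISS, evict grape. Cache (LRU->MRU): [hen pig fox]
  19. access ram: MISS, evict hen. Cache (LRU->MRU): [pig fox ram]
  20. access cat: MISS, evict pig. Cache (LRU->MRU): [fox ram cat]
  21. access ram: HIT. Cache (LRU->MRU): [fox cat ram]
  22. access cat: HIT. Cache (LRU->MRU): [fox ram cat]
  23. access grape: MISS, evict fox. Cache (LRU->MRU): [ram cat grape]
  24. access cat: HIT. Cache (LRU->MRU): [ram grape cat]
  25. access kiwi: MISS, evict ram. Cache (LRU->MRU): [grape cat kiwi]
  26. access grape: HIT. Cache (LRU->MRU): [cat kiwi grape]
  27. access kiwi: HIT. Cache (LRU->MRU): [cat grape kiwi]
  28. access grape: HIT. Cache (LRU->MRU): [cat kiwi grape]
  29. access dog: MISS, evict cat. Cache (LRU->MRU): [kiwi grape dog]
  30. access hen: MISS, evict kiwi. Cache (LRU->MRU): [grape dog hen]
  31. access grape: HIT. Cache (LRU->MRU): [dog hen grape]
Total: 18 hits, 13 misses, 10 evictions

Answer: dog grape hen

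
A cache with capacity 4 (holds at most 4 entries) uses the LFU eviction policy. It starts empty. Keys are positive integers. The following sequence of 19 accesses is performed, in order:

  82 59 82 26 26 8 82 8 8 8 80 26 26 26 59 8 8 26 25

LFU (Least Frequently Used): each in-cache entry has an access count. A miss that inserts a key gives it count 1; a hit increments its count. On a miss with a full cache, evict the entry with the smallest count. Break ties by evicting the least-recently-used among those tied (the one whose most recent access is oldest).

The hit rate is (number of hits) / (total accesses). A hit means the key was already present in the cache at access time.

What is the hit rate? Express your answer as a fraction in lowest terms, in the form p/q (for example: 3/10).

Answer: 12/19

Derivation:
LFU simulation (capacity=4):
  1. access 82: MISS. Cache: [82(c=1)]
  2. access 59: MISS. Cache: [82(c=1) 59(c=1)]
  3. access 82: HIT, count now 2. Cache: [59(c=1) 82(c=2)]
  4. access 26: MISS. Cache: [59(c=1) 26(c=1) 82(c=2)]
  5. access 26: HIT, count now 2. Cache: [59(c=1) 82(c=2) 26(c=2)]
  6. access 8: MISS. Cache: [59(c=1) 8(c=1) 82(c=2) 26(c=2)]
  7. access 82: HIT, count now 3. Cache: [59(c=1) 8(c=1) 26(c=2) 82(c=3)]
  8. access 8: HIT, count now 2. Cache: [59(c=1) 26(c=2) 8(c=2) 82(c=3)]
  9. access 8: HIT, count now 3. Cache: [59(c=1) 26(c=2) 82(c=3) 8(c=3)]
  10. access 8: HIT, count now 4. Cache: [59(c=1) 26(c=2) 82(c=3) 8(c=4)]
  11. access 80: MISS, evict 59(c=1). Cache: [80(c=1) 26(c=2) 82(c=3) 8(c=4)]
  12. access 26: HIT, count now 3. Cache: [80(c=1) 82(c=3) 26(c=3) 8(c=4)]
  13. access 26: HIT, count now 4. Cache: [80(c=1) 82(c=3) 8(c=4) 26(c=4)]
  14. access 26: HIT, count now 5. Cache: [80(c=1) 82(c=3) 8(c=4) 26(c=5)]
  15. access 59: MISS, evict 80(c=1). Cache: [59(c=1) 82(c=3) 8(c=4) 26(c=5)]
  16. access 8: HIT, count now 5. Cache: [59(c=1) 82(c=3) 26(c=5) 8(c=5)]
  17. access 8: HIT, count now 6. Cache: [59(c=1) 82(c=3) 26(c=5) 8(c=6)]
  18. access 26: HIT, count now 6. Cache: [59(c=1) 82(c=3) 8(c=6) 26(c=6)]
  19. access 25: MISS, evict 59(c=1). Cache: [25(c=1) 82(c=3) 8(c=6) 26(c=6)]
Total: 12 hits, 7 misses, 3 evictions

Hit rate = 12/19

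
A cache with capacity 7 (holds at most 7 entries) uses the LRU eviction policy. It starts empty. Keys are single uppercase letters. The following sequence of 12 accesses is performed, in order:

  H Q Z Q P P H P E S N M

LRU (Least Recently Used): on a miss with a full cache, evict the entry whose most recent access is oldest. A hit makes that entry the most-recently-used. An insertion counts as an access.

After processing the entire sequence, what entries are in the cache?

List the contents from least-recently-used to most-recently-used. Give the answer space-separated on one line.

LRU simulation (capacity=7):
  1. access H: MISS. Cache (LRU->MRU): [H]
  2. access Q: MISS. Cache (LRU->MRU): [H Q]
  3. access Z: MISS. Cache (LRU->MRU): [H Q Z]
  4. access Q: HIT. Cache (LRU->MRU): [H Z Q]
  5. access P: MISS. Cache (LRU->MRU): [H Z Q P]
  6. access P: HIT. Cache (LRU->MRU): [H Z Q P]
  7. access H: HIT. Cache (LRU->MRU): [Z Q P H]
  8. access P: HIT. Cache (LRU->MRU): [Z Q H P]
  9. access E: MISS. Cache (LRU->MRU): [Z Q H P E]
  10. access S: MISS. Cache (LRU->MRU): [Z Q H P E S]
  11. access N: MISS. Cache (LRU->MRU): [Z Q H P E S N]
  12. access M: MISS, evict Z. Cache (LRU->MRU): [Q H P E S N M]
Total: 4 hits, 8 misses, 1 evictions

Answer: Q H P E S N M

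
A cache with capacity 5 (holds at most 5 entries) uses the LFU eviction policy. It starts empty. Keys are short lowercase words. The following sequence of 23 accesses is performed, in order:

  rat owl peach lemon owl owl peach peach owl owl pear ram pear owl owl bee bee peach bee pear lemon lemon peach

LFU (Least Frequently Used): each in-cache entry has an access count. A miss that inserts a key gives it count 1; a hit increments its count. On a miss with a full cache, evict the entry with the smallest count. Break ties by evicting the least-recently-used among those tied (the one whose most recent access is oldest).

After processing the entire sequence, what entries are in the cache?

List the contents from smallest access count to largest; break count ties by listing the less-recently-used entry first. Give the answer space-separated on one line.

LFU simulation (capacity=5):
  1. access rat: MISS. Cache: [rat(c=1)]
  2. access owl: MISS. Cache: [rat(c=1) owl(c=1)]
  3. access peach: MISS. Cache: [rat(c=1) owl(c=1) peach(c=1)]
  4. access lemon: MISS. Cache: [rat(c=1) owl(c=1) peach(c=1) lemon(c=1)]
  5. access owl: HIT, count now 2. Cache: [rat(c=1) peach(c=1) lemon(c=1) owl(c=2)]
  6. access owl: HIT, count now 3. Cache: [rat(c=1) peach(c=1) lemon(c=1) owl(c=3)]
  7. access peach: HIT, count now 2. Cache: [rat(c=1) lemon(c=1) peach(c=2) owl(c=3)]
  8. access peach: HIT, count now 3. Cache: [rat(c=1) lemon(c=1) owl(c=3) peach(c=3)]
  9. access owl: HIT, count now 4. Cache: [rat(c=1) lemon(c=1) peach(c=3) owl(c=4)]
  10. access owl: HIT, count now 5. Cache: [rat(c=1) lemon(c=1) peach(c=3) owl(c=5)]
  11. access pear: MISS. Cache: [rat(c=1) lemon(c=1) pear(c=1) peach(c=3) owl(c=5)]
  12. access ram: MISS, evict rat(c=1). Cache: [lemon(c=1) pear(c=1) ram(c=1) peach(c=3) owl(c=5)]
  13. access pear: HIT, count now 2. Cache: [lemon(c=1) ram(c=1) pear(c=2) peach(c=3) owl(c=5)]
  14. access owl: HIT, count now 6. Cache: [lemon(c=1) ram(c=1) pear(c=2) peach(c=3) owl(c=6)]
  15. access owl: HIT, count now 7. Cache: [lemon(c=1) ram(c=1) pear(c=2) peach(c=3) owl(c=7)]
  16. access bee: MISS, evict lemon(c=1). Cache: [ram(c=1) bee(c=1) pear(c=2) peach(c=3) owl(c=7)]
  17. access bee: HIT, count now 2. Cache: [ram(c=1) pear(c=2) bee(c=2) peach(c=3) owl(c=7)]
  18. access peach: HIT, count now 4. Cache: [ram(c=1) pear(c=2) bee(c=2) peach(c=4) owl(c=7)]
  19. access bee: HIT, count now 3. Cache: [ram(c=1) pear(c=2) bee(c=3) peach(c=4) owl(c=7)]
  20. access pear: HIT, count now 3. Cache: [ram(c=1) bee(c=3) pear(c=3) peach(c=4) owl(c=7)]
  21. access lemon: MISS, evict ram(c=1). Cache: [lemon(c=1) bee(c=3) pear(c=3) peach(c=4) owl(c=7)]
  22. access lemon: HIT, count now 2. Cache: [lemon(c=2) bee(c=3) pear(c=3) peach(c=4) owl(c=7)]
  23. access peach: HIT, count now 5. Cache: [lemon(c=2) bee(c=3) pear(c=3) peach(c=5) owl(c=7)]
Total: 15 hits, 8 misses, 3 evictions

Answer: lemon bee pear peach owl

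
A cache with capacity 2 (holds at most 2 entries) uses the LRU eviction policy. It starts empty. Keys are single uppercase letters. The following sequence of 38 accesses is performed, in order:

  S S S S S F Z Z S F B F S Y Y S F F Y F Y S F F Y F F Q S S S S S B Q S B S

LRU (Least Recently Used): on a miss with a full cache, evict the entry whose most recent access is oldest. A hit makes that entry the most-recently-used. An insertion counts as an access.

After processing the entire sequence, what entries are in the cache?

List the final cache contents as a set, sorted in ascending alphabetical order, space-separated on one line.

Answer: B S

Derivation:
LRU simulation (capacity=2):
  1. access S: MISS. Cache (LRU->MRU): [S]
  2. access S: HIT. Cache (LRU->MRU): [S]
  3. access S: HIT. Cache (LRU->MRU): [S]
  4. access S: HIT. Cache (LRU->MRU): [S]
  5. access S: HIT. Cache (LRU->MRU): [S]
  6. access F: MISS. Cache (LRU->MRU): [S F]
  7. access Z: MISS, evict S. Cache (LRU->MRU): [F Z]
  8. access Z: HIT. Cache (LRU->MRU): [F Z]
  9. access S: MISS, evict F. Cache (LRU->MRU): [Z S]
  10. access F: MISS, evict Z. Cache (LRU->MRU): [S F]
  11. access B: MISS, evict S. Cache (LRU->MRU): [F B]
  12. access F: HIT. Cache (LRU->MRU): [B F]
  13. access S: MISS, evict B. Cache (LRU->MRU): [F S]
  14. access Y: MISS, evict F. Cache (LRU->MRU): [S Y]
  15. access Y: HIT. Cache (LRU->MRU): [S Y]
  16. access S: HIT. Cache (LRU->MRU): [Y S]
  17. access F: MISS, evict Y. Cache (LRU->MRU): [S F]
  18. access F: HIT. Cache (LRU->MRU): [S F]
  19. access Y: MISS, evict S. Cache (LRU->MRU): [F Y]
  20. access F: HIT. Cache (LRU->MRU): [Y F]
  21. access Y: HIT. Cache (LRU->MRU): [F Y]
  22. access S: MISS, evict F. Cache (LRU->MRU): [Y S]
  23. access F: MISS, evict Y. Cache (LRU->MRU): [S F]
  24. access F: HIT. Cache (LRU->MRU): [S F]
  25. access Y: MISS, evict S. Cache (LRU->MRU): [F Y]
  26. access F: HIT. Cache (LRU->MRU): [Y F]
  27. access F: HIT. Cache (LRU->MRU): [Y F]
  28. access Q: MISS, evict Y. Cache (LRU->MRU): [F Q]
  29. access S: MISS, evict F. Cache (LRU->MRU): [Q S]
  30. access S: HIT. Cache (LRU->MRU): [Q S]
  31. access S: HIT. Cache (LRU->MRU): [Q S]
  32. access S: HIT. Cache (LRU->MRU): [Q S]
  33. access S: HIT. Cache (LRU->MRU): [Q S]
  34. access B: MISS, evict Q. Cache (LRU->MRU): [S B]
  35. access Q: MISS, evict S. Cache (LRU->MRU): [B Q]
  36. access S: MISS, evict B. Cache (LRU->MRU): [Q S]
  37. access B: MISS, evict Q. Cache (LRU->MRU): [S B]
  38. access S: HIT. Cache (LRU->MRU): [B S]
Total: 19 hits, 19 misses, 17 evictions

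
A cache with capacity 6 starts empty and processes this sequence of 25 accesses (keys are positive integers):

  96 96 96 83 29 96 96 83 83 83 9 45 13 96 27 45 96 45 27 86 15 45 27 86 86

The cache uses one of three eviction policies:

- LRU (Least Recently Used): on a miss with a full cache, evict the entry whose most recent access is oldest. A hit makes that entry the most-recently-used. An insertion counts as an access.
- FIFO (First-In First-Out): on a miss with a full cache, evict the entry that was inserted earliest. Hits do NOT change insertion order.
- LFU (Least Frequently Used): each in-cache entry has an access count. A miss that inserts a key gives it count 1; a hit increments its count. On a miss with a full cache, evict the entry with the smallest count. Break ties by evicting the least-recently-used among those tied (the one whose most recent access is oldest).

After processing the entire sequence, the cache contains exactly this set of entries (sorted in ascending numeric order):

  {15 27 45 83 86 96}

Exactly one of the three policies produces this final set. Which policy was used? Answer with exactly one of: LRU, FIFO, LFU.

Answer: LFU

Derivation:
Simulating under each policy and comparing final sets:
  LRU: final set = {13 15 27 45 86 96} -> differs
  FIFO: final set = {13 15 27 45 86 96} -> differs
  LFU: final set = {15 27 45 83 86 96} -> MATCHES target
Only LFU produces the target set.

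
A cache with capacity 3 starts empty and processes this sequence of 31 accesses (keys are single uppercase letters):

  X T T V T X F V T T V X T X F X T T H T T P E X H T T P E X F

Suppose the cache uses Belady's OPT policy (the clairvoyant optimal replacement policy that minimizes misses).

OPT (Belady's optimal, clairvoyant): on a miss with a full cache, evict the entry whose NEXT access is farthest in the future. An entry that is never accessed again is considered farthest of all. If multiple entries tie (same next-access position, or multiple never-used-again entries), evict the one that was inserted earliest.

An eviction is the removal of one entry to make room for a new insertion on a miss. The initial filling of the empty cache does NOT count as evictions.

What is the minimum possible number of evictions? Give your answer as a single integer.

Answer: 8

Derivation:
OPT (Belady) simulation (capacity=3):
  1. access X: MISS. Cache: [X]
  2. access T: MISS. Cache: [X T]
  3. access T: HIT. Next use of T: step 5. Cache: [X T]
  4. access V: MISS. Cache: [X T V]
  5. access T: HIT. Next use of T: step 9. Cache: [X T V]
  6. access X: HIT. Next use of X: step 12. Cache: [X T V]
  7. access F: MISS, evict X (next use: step 12). Cache: [T V F]
  8. access V: HIT. Next use of V: step 11. Cache: [T V F]
  9. access T: HIT. Next use of T: step 10. Cache: [T V F]
  10. access T: HIT. Next use of T: step 13. Cache: [T V F]
  11. access V: HIT. Next use of V: never. Cache: [T V F]
  12. access X: MISS, evict V (next use: never). Cache: [T F X]
  13. access T: HIT. Next use of T: step 17. Cache: [T F X]
  14. access X: HIT. Next use of X: step 16. Cache: [T F X]
  15. access F: HIT. Next use of F: step 31. Cache: [T F X]
  16. access X: HIT. Next use of X: step 24. Cache: [T F X]
  17. access T: HIT. Next use of T: step 18. Cache: [T F X]
  18. access T: HIT. Next use of T: step 20. Cache: [T F X]
  19. access H: MISS, evict F (next use: step 31). Cache: [T X H]
  20. access T: HIT. Next use of T: step 21. Cache: [T X H]
  21. access T: HIT. Next use of T: step 26. Cache: [T X H]
  22. access P: MISS, evict T (next use: step 26). Cache: [X H P]
  23. access E: MISS, evict P (next use: step 28). Cache: [X H E]
  24. access X: HIT. Next use of X: step 30. Cache: [X H E]
  25. access H: HIT. Next use of H: never. Cache: [X H E]
  26. access T: MISS, evict H (next use: never). Cache: [X E T]
  27. access T: HIT. Next use of T: never. Cache: [X E T]
  28. access P: MISS, evict T (next use: never). Cache: [X E P]
  29. access E: HIT. Next use of E: never. Cache: [X E P]
  30. access X: HIT. Next use of X: never. Cache: [X E P]
  31. access F: MISS, evict X (next use: never). Cache: [E P F]
Total: 20 hits, 11 misses, 8 evictions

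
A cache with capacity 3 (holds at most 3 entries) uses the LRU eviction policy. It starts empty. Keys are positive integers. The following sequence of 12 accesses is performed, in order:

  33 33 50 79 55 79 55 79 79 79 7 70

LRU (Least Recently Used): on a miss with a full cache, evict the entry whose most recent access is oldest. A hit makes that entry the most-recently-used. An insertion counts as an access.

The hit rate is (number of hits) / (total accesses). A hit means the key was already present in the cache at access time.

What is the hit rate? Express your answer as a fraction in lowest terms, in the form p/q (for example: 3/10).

Answer: 1/2

Derivation:
LRU simulation (capacity=3):
  1. access 33: MISS. Cache (LRU->MRU): [33]
  2. access 33: HIT. Cache (LRU->MRU): [33]
  3. access 50: MISS. Cache (LRU->MRU): [33 50]
  4. access 79: MISS. Cache (LRU->MRU): [33 50 79]
  5. access 55: MISS, evict 33. Cache (LRU->MRU): [50 79 55]
  6. access 79: HIT. Cache (LRU->MRU): [50 55 79]
  7. access 55: HIT. Cache (LRU->MRU): [50 79 55]
  8. access 79: HIT. Cache (LRU->MRU): [50 55 79]
  9. access 79: HIT. Cache (LRU->MRU): [50 55 79]
  10. access 79: HIT. Cache (LRU->MRU): [50 55 79]
  11. access 7: MISS, evict 50. Cache (LRU->MRU): [55 79 7]
  12. access 70: MISS, evict 55. Cache (LRU->MRU): [79 7 70]
Total: 6 hits, 6 misses, 3 evictions

Hit rate = 6/12 = 1/2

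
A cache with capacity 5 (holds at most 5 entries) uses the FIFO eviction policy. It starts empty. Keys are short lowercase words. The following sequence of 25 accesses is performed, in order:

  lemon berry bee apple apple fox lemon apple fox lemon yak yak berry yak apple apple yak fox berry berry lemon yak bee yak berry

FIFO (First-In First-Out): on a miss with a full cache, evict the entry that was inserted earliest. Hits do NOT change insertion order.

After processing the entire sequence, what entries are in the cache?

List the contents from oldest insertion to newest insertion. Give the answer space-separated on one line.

Answer: apple fox yak lemon berry

Derivation:
FIFO simulation (capacity=5):
  1. access lemon: MISS. Cache (old->new): [lemon]
  2. access berry: MISS. Cache (old->new): [lemon berry]
  3. access bee: MISS. Cache (old->new): [lemon berry bee]
  4. access apple: MISS. Cache (old->new): [lemon berry bee apple]
  5. access apple: HIT. Cache (old->new): [lemon berry bee apple]
  6. access fox: MISS. Cache (old->new): [lemon berry bee apple fox]
  7. access lemon: HIT. Cache (old->new): [lemon berry bee apple fox]
  8. access apple: HIT. Cache (old->new): [lemon berry bee apple fox]
  9. access fox: HIT. Cache (old->new): [lemon berry bee apple fox]
  10. access lemon: HIT. Cache (old->new): [lemon berry bee apple fox]
  11. access yak: MISS, evict lemon. Cache (old->new): [berry bee apple fox yak]
  12. access yak: HIT. Cache (old->new): [berry bee apple fox yak]
  13. access berry: HIT. Cache (old->new): [berry bee apple fox yak]
  14. access yak: HIT. Cache (old->new): [berry bee apple fox yak]
  15. access apple: HIT. Cache (old->new): [berry bee apple fox yak]
  16. access apple: HIT. Cache (old->new): [berry bee apple fox yak]
  17. access yak: HIT. Cache (old->new): [berry bee apple fox yak]
  18. access fox: HIT. Cache (old->new): [berry bee apple fox yak]
  19. access berry: HIT. Cache (old->new): [berry bee apple fox yak]
  20. access berry: HIT. Cache (old->new): [berry bee apple fox yak]
  21. access lemon: MISS, evict berry. Cache (old->new): [bee apple fox yak lemon]
  22. access yak: HIT. Cache (old->new): [bee apple fox yak lemon]
  23. access bee: HIT. Cache (old->new): [bee apple fox yak lemon]
  24. access yak: HIT. Cache (old->new): [bee apple fox yak lemon]
  25. access berry: MISS, evict bee. Cache (old->new): [apple fox yak lemon berry]
Total: 17 hits, 8 misses, 3 evictions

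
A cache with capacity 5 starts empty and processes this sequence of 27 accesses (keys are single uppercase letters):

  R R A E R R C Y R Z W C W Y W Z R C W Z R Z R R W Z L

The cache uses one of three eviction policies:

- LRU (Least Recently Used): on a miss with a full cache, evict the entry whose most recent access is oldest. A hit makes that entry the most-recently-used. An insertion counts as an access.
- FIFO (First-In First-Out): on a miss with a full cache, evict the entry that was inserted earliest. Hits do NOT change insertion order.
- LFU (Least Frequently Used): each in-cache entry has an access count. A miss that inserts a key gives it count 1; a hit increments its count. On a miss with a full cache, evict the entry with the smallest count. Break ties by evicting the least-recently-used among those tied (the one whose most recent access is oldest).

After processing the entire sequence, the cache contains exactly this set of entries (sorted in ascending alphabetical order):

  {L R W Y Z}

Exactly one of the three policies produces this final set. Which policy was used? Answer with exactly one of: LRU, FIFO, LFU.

Answer: FIFO

Derivation:
Simulating under each policy and comparing final sets:
  LRU: final set = {C L R W Z} -> differs
  FIFO: final set = {L R W Y Z} -> MATCHES target
  LFU: final set = {C L R W Z} -> differs
Only FIFO produces the target set.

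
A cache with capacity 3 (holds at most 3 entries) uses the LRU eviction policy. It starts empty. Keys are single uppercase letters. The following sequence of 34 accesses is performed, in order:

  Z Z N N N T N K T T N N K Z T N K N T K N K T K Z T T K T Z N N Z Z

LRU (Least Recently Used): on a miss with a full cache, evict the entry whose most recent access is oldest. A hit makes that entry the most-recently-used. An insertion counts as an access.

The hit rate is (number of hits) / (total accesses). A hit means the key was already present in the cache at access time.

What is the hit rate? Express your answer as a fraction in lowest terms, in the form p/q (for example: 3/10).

LRU simulation (capacity=3):
  1. access Z: MISS. Cache (LRU->MRU): [Z]
  2. access Z: HIT. Cache (LRU->MRU): [Z]
  3. access N: MISS. Cache (LRU->MRU): [Z N]
  4. access N: HIT. Cache (LRU->MRU): [Z N]
  5. access N: HIT. Cache (LRU->MRU): [Z N]
  6. access T: MISS. Cache (LRU->MRU): [Z N T]
  7. access N: HIT. Cache (LRU->MRU): [Z T N]
  8. access K: MISS, evict Z. Cache (LRU->MRU): [T N K]
  9. access T: HIT. Cache (LRU->MRU): [N K T]
  10. access T: HIT. Cache (LRU->MRU): [N K T]
  11. access N: HIT. Cache (LRU->MRU): [K T N]
  12. access N: HIT. Cache (LRU->MRU): [K T N]
  13. access K: HIT. Cache (LRU->MRU): [T N K]
  14. access Z: MISS, evict T. Cache (LRU->MRU): [N K Z]
  15. access T: MISS, evict N. Cache (LRU->MRU): [K Z T]
  16. access N: MISS, evict K. Cache (LRU->MRU): [Z T N]
  17. access K: MISS, evict Z. Cache (LRU->MRU): [T N K]
  18. access N: HIT. Cache (LRU->MRU): [T K N]
  19. access T: HIT. Cache (LRU->MRU): [K N T]
  20. access K: HIT. Cache (LRU->MRU): [N T K]
  21. access N: HIT. Cache (LRU->MRU): [T K N]
  22. access K: HIT. Cache (LRU->MRU): [T N K]
  23. access T: HIT. Cache (LRU->MRU): [N K T]
  24. access K: HIT. Cache (LRU->MRU): [N T K]
  25. access Z: MISS, evict N. Cache (LRU->MRU): [T K Z]
  26. access T: HIT. Cache (LRU->MRU): [K Z T]
  27. access T: HIT. Cache (LRU->MRU): [K Z T]
  28. access K: HIT. Cache (LRU->MRU): [Z T K]
  29. access T: HIT. Cache (LRU->MRU): [Z K T]
  30. access Z: HIT. Cache (LRU->MRU): [K T Z]
  31. access N: MISS, evict K. Cache (LRU->MRU): [T Z N]
  32. access N: HIT. Cache (LRU->MRU): [T Z N]
  33. access Z: HIT. Cache (LRU->MRU): [T N Z]
  34. access Z: HIT. Cache (LRU->MRU): [T N Z]
Total: 24 hits, 10 misses, 7 evictions

Hit rate = 24/34 = 12/17

Answer: 12/17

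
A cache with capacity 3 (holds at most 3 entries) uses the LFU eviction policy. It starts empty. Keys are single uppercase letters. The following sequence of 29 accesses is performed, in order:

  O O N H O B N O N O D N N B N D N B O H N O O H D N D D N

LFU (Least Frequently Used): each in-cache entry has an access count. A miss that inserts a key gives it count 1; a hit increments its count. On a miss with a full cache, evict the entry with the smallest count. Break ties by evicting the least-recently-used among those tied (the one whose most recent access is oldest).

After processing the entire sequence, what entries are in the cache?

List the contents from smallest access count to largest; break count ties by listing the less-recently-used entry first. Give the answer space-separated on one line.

Answer: D O N

Derivation:
LFU simulation (capacity=3):
  1. access O: MISS. Cache: [O(c=1)]
  2. access O: HIT, count now 2. Cache: [O(c=2)]
  3. access N: MISS. Cache: [N(c=1) O(c=2)]
  4. access H: MISS. Cache: [N(c=1) H(c=1) O(c=2)]
  5. access O: HIT, count now 3. Cache: [N(c=1) H(c=1) O(c=3)]
  6. access B: MISS, evict N(c=1). Cache: [H(c=1) B(c=1) O(c=3)]
  7. access N: MISS, evict H(c=1). Cache: [B(c=1) N(c=1) O(c=3)]
  8. access O: HIT, count now 4. Cache: [B(c=1) N(c=1) O(c=4)]
  9. access N: HIT, count now 2. Cache: [B(c=1) N(c=2) O(c=4)]
  10. access O: HIT, count now 5. Cache: [B(c=1) N(c=2) O(c=5)]
  11. access D: MISS, evict B(c=1). Cache: [D(c=1) N(c=2) O(c=5)]
  12. access N: HIT, count now 3. Cache: [D(c=1) N(c=3) O(c=5)]
  13. access N: HIT, count now 4. Cache: [D(c=1) N(c=4) O(c=5)]
  14. access B: MISS, evict D(c=1). Cache: [B(c=1) N(c=4) O(c=5)]
  15. access N: HIT, count now 5. Cache: [B(c=1) O(c=5) N(c=5)]
  16. access D: MISS, evict B(c=1). Cache: [D(c=1) O(c=5) N(c=5)]
  17. access N: HIT, count now 6. Cache: [D(c=1) O(c=5) N(c=6)]
  18. access B: MISS, evict D(c=1). Cache: [B(c=1) O(c=5) N(c=6)]
  19. access O: HIT, count now 6. Cache: [B(c=1) N(c=6) O(c=6)]
  20. access H: MISS, evict B(c=1). Cache: [H(c=1) N(c=6) O(c=6)]
  21. access N: HIT, count now 7. Cache: [H(c=1) O(c=6) N(c=7)]
  22. access O: HIT, count now 7. Cache: [H(c=1) N(c=7) O(c=7)]
  23. access O: HIT, count now 8. Cache: [H(c=1) N(c=7) O(c=8)]
  24. access H: HIT, count now 2. Cache: [H(c=2) N(c=7) O(c=8)]
  25. access D: MISS, evict H(c=2). Cache: [D(c=1) N(c=7) O(c=8)]
  26. access N: HIT, count now 8. Cache: [D(c=1) O(c=8) N(c=8)]
  27. access D: HIT, count now 2. Cache: [D(c=2) O(c=8) N(c=8)]
  28. access D: HIT, count now 3. Cache: [D(c=3) O(c=8) N(c=8)]
  29. access N: HIT, count now 9. Cache: [D(c=3) O(c=8) N(c=9)]
Total: 18 hits, 11 misses, 8 evictions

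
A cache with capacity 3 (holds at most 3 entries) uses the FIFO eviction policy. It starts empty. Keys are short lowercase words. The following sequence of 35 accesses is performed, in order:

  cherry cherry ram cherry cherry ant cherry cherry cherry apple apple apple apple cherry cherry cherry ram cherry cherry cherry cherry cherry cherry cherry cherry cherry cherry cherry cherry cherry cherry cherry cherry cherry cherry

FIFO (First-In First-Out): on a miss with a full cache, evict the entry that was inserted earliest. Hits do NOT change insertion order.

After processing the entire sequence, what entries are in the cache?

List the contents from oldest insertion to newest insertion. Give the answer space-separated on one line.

FIFO simulation (capacity=3):
  1. access cherry: MISS. Cache (old->new): [cherry]
  2. access cherry: HIT. Cache (old->new): [cherry]
  3. access ram: MISS. Cache (old->new): [cherry ram]
  4. access cherry: HIT. Cache (old->new): [cherry ram]
  5. access cherry: HIT. Cache (old->new): [cherry ram]
  6. access ant: MISS. Cache (old->new): [cherry ram ant]
  7. access cherry: HIT. Cache (old->new): [cherry ram ant]
  8. access cherry: HIT. Cache (old->new): [cherry ram ant]
  9. access cherry: HIT. Cache (old->new): [cherry ram ant]
  10. access apple: MISS, evict cherry. Cache (old->new): [ram ant apple]
  11. access apple: HIT. Cache (old->new): [ram ant apple]
  12. access apple: HIT. Cache (old->new): [ram ant apple]
  13. access apple: HIT. Cache (old->new): [ram ant apple]
  14. access cherry: MISS, evict ram. Cache (old->new): [ant apple cherry]
  15. access cherry: HIT. Cache (old->new): [ant apple cherry]
  16. access cherry: HIT. Cache (old->new): [ant apple cherry]
  17. access ram: MISS, evict ant. Cache (old->new): [apple cherry ram]
  18. access cherry: HIT. Cache (old->new): [apple cherry ram]
  19. access cherry: HIT. Cache (old->new): [apple cherry ram]
  20. access cherry: HIT. Cache (old->new): [apple cherry ram]
  21. access cherry: HIT. Cache (old->new): [apple cherry ram]
  22. access cherry: HIT. Cache (old->new): [apple cherry ram]
  23. access cherry: HIT. Cache (old->new): [apple cherry ram]
  24. access cherry: HIT. Cache (old->new): [apple cherry ram]
  25. access cherry: HIT. Cache (old->new): [apple cherry ram]
  26. access cherry: HIT. Cache (old->new): [apple cherry ram]
  27. access cherry: HIT. Cache (old->new): [apple cherry ram]
  28. access cherry: HIT. Cache (old->new): [apple cherry ram]
  29. access cherry: HIT. Cache (old->new): [apple cherry ram]
  30. access cherry: HIT. Cache (old->new): [apple cherry ram]
  31. access cherry: HIT. Cache (old->new): [apple cherry ram]
  32. access cherry: HIT. Cache (old->new): [apple cherry ram]
  33. access cherry: HIT. Cache (old->new): [apple cherry ram]
  34. access cherry: HIT. Cache (old->new): [apple cherry ram]
  35. access cherry: HIT. Cache (old->new): [apple cherry ram]
Total: 29 hits, 6 misses, 3 evictions

Answer: apple cherry ram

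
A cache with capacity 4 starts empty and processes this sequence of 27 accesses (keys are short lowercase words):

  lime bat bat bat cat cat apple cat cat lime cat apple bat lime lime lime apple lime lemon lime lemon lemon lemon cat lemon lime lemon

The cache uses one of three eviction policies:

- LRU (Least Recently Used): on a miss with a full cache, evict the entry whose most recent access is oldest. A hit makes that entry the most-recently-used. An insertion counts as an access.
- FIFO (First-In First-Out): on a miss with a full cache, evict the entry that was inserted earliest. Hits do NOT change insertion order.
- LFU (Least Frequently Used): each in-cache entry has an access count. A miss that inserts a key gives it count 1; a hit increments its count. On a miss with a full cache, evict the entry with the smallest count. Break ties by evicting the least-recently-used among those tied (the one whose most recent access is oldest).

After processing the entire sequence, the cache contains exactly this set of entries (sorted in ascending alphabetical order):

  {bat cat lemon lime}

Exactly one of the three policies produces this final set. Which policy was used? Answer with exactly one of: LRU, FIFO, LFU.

Simulating under each policy and comparing final sets:
  LRU: final set = {apple cat lemon lime} -> differs
  FIFO: final set = {apple cat lemon lime} -> differs
  LFU: final set = {bat cat lemon lime} -> MATCHES target
Only LFU produces the target set.

Answer: LFU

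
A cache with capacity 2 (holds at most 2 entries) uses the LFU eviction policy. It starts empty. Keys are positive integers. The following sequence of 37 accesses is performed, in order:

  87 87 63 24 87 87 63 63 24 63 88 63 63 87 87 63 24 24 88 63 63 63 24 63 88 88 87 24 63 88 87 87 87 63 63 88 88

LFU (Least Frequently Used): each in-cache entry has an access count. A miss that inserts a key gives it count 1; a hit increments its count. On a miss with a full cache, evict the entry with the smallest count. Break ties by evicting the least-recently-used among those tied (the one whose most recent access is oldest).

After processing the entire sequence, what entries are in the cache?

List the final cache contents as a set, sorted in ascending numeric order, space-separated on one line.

LFU simulation (capacity=2):
  1. access 87: MISS. Cache: [87(c=1)]
  2. access 87: HIT, count now 2. Cache: [87(c=2)]
  3. access 63: MISS. Cache: [63(c=1) 87(c=2)]
  4. access 24: MISS, evict 63(c=1). Cache: [24(c=1) 87(c=2)]
  5. access 87: HIT, count now 3. Cache: [24(c=1) 87(c=3)]
  6. access 87: HIT, count now 4. Cache: [24(c=1) 87(c=4)]
  7. access 63: MISS, evict 24(c=1). Cache: [63(c=1) 87(c=4)]
  8. access 63: HIT, count now 2. Cache: [63(c=2) 87(c=4)]
  9. access 24: MISS, evict 63(c=2). Cache: [24(c=1) 87(c=4)]
  10. access 63: MISS, evict 24(c=1). Cache: [63(c=1) 87(c=4)]
  11. access 88: MISS, evict 63(c=1). Cache: [88(c=1) 87(c=4)]
  12. access 63: MISS, evict 88(c=1). Cache: [63(c=1) 87(c=4)]
  13. access 63: HIT, count now 2. Cache: [63(c=2) 87(c=4)]
  14. access 87: HIT, count now 5. Cache: [63(c=2) 87(c=5)]
  15. access 87: HIT, count now 6. Cache: [63(c=2) 87(c=6)]
  16. access 63: HIT, count now 3. Cache: [63(c=3) 87(c=6)]
  17. access 24: MISS, evict 63(c=3). Cache: [24(c=1) 87(c=6)]
  18. access 24: HIT, count now 2. Cache: [24(c=2) 87(c=6)]
  19. access 88: MISS, evict 24(c=2). Cache: [88(c=1) 87(c=6)]
  20. access 63: MISS, evict 88(c=1). Cache: [63(c=1) 87(c=6)]
  21. access 63: HIT, count now 2. Cache: [63(c=2) 87(c=6)]
  22. access 63: HIT, count now 3. Cache: [63(c=3) 87(c=6)]
  23. access 24: MISS, evict 63(c=3). Cache: [24(c=1) 87(c=6)]
  24. access 63: MISS, evict 24(c=1). Cache: [63(c=1) 87(c=6)]
  25. access 88: MISS, evict 63(c=1). Cache: [88(c=1) 87(c=6)]
  26. access 88: HIT, count now 2. Cache: [88(c=2) 87(c=6)]
  27. access 87: HIT, count now 7. Cache: [88(c=2) 87(c=7)]
  28. access 24: MISS, evict 88(c=2). Cache: [24(c=1) 87(c=7)]
  29. access 63: MISS, evict 24(c=1). Cache: [63(c=1) 87(c=7)]
  30. access 88: MISS, evict 63(c=1). Cache: [88(c=1) 87(c=7)]
  31. access 87: HIT, count now 8. Cache: [88(c=1) 87(c=8)]
  32. access 87: HIT, count now 9. Cache: [88(c=1) 87(c=9)]
  33. access 87: HIT, count now 10. Cache: [88(c=1) 87(c=10)]
  34. access 63: MISS, evict 88(c=1). Cache: [63(c=1) 87(c=10)]
  35. access 63: HIT, count now 2. Cache: [63(c=2) 87(c=10)]
  36. access 88: MISS, evict 63(c=2). Cache: [88(c=1) 87(c=10)]
  37. access 88: HIT, count now 2. Cache: [88(c=2) 87(c=10)]
Total: 18 hits, 19 misses, 17 evictions

Answer: 87 88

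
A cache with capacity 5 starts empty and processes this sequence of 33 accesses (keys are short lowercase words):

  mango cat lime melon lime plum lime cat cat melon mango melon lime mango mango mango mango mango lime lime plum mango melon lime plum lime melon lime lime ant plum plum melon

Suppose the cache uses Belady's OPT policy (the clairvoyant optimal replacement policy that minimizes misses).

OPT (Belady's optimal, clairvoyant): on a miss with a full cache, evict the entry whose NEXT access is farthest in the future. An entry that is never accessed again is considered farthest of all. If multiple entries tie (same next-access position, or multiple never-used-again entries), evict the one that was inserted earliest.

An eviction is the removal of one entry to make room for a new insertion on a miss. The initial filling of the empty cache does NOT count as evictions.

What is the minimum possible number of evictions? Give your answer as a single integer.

Answer: 1

Derivation:
OPT (Belady) simulation (capacity=5):
  1. access mango: MISS. Cache: [mango]
  2. access cat: MISS. Cache: [mango cat]
  3. access lime: MISS. Cache: [mango cat lime]
  4. access melon: MISS. Cache: [mango cat lime melon]
  5. access lime: HIT. Next use of lime: step 7. Cache: [mango cat lime melon]
  6. access plum: MISS. Cache: [mango cat lime melon plum]
  7. access lime: HIT. Next use of lime: step 13. Cache: [mango cat lime melon plum]
  8. access cat: HIT. Next use of cat: step 9. Cache: [mango cat lime melon plum]
  9. access cat: HIT. Next use of cat: never. Cache: [mango cat lime melon plum]
  10. access melon: HIT. Next use of melon: step 12. Cache: [mango cat lime melon plum]
  11. access mango: HIT. Next use of mango: step 14. Cache: [mango cat lime melon plum]
  12. access melon: HIT. Next use of melon: step 23. Cache: [mango cat lime melon plum]
  13. access lime: HIT. Next use of lime: step 19. Cache: [mango cat lime melon plum]
  14. access mango: HIT. Next use of mango: step 15. Cache: [mango cat lime melon plum]
  15. access mango: HIT. Next use of mango: step 16. Cache: [mango cat lime melon plum]
  16. access mango: HIT. Next use of mango: step 17. Cache: [mango cat lime melon plum]
  17. access mango: HIT. Next use of mango: step 18. Cache: [mango cat lime melon plum]
  18. access mango: HIT. Next use of mango: step 22. Cache: [mango cat lime melon plum]
  19. access lime: HIT. Next use of lime: step 20. Cache: [mango cat lime melon plum]
  20. access lime: HIT. Next use of lime: step 24. Cache: [mango cat lime melon plum]
  21. access plum: HIT. Next use of plum: step 25. Cache: [mango cat lime melon plum]
  22. access mango: HIT. Next use of mango: never. Cache: [mango cat lime melon plum]
  23. access melon: HIT. Next use of melon: step 27. Cache: [mango cat lime melon plum]
  24. access lime: HIT. Next use of lime: step 26. Cache: [mango cat lime melon plum]
  25. access plum: HIT. Next use of plum: step 31. Cache: [mango cat lime melon plum]
  26. access lime: HIT. Next use of lime: step 28. Cache: [mango cat lime melon plum]
  27. access melon: HIT. Next use of melon: step 33. Cache: [mango cat lime melon plum]
  28. access lime: HIT. Next use of lime: step 29. Cache: [mango cat lime melon plum]
  29. access lime: HIT. Next use of lime: never. Cache: [mango cat lime melon plum]
  30. access ant: MISS, evict mango (next use: never). Cache: [cat lime melon plum ant]
  31. access plum: HIT. Next use of plum: step 32. Cache: [cat lime melon plum ant]
  32. access plum: HIT. Next use of plum: never. Cache: [cat lime melon plum ant]
  33. access melon: HIT. Next use of melon: never. Cache: [cat lime melon plum ant]
Total: 27 hits, 6 misses, 1 evictions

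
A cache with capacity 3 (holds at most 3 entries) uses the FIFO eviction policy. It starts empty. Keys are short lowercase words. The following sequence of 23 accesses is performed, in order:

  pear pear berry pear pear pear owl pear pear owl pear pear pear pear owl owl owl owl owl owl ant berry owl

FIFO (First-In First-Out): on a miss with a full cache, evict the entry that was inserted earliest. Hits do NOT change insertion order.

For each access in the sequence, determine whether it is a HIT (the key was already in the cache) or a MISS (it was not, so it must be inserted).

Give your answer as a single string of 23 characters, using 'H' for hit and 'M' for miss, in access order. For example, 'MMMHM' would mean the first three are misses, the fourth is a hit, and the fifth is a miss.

Answer: MHMHHHMHHHHHHHHHHHHHMHH

Derivation:
FIFO simulation (capacity=3):
  1. access pear: MISS. Cache (old->new): [pear]
  2. access pear: HIT. Cache (old->new): [pear]
  3. access berry: MISS. Cache (old->new): [pear berry]
  4. access pear: HIT. Cache (old->new): [pear berry]
  5. access pear: HIT. Cache (old->new): [pear berry]
  6. access pear: HIT. Cache (old->new): [pear berry]
  7. access owl: MISS. Cache (old->new): [pear berry owl]
  8. access pear: HIT. Cache (old->new): [pear berry owl]
  9. access pear: HIT. Cache (old->new): [pear berry owl]
  10. access owl: HIT. Cache (old->new): [pear berry owl]
  11. access pear: HIT. Cache (old->new): [pear berry owl]
  12. access pear: HIT. Cache (old->new): [pear berry owl]
  13. access pear: HIT. Cache (old->new): [pear berry owl]
  14. access pear: HIT. Cache (old->new): [pear berry owl]
  15. access owl: HIT. Cache (old->new): [pear berry owl]
  16. access owl: HIT. Cache (old->new): [pear berry owl]
  17. access owl: HIT. Cache (old->new): [pear berry owl]
  18. access owl: HIT. Cache (old->new): [pear berry owl]
  19. access owl: HIT. Cache (old->new): [pear berry owl]
  20. access owl: HIT. Cache (old->new): [pear berry owl]
  21. access ant: MISS, evict pear. Cache (old->new): [berry owl ant]
  22. access berry: HIT. Cache (old->new): [berry owl ant]
  23. access owl: HIT. Cache (old->new): [berry owl ant]
Total: 19 hits, 4 misses, 1 evictions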